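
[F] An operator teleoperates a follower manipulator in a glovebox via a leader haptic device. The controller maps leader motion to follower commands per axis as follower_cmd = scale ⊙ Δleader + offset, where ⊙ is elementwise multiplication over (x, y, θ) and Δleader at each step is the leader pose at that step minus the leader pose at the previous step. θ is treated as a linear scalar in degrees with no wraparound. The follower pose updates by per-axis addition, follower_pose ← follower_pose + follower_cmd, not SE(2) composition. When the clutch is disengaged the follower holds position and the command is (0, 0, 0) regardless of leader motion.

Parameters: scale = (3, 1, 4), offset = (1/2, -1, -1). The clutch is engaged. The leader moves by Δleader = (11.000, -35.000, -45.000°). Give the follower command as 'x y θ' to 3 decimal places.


axis x: 3·11.000 + 1/2 = 33.500
axis y: 1·-35.000 + -1 = -36.000
axis θ: 4·-45.000 + -1 = -181.000

33.500 -36.000 -181.000


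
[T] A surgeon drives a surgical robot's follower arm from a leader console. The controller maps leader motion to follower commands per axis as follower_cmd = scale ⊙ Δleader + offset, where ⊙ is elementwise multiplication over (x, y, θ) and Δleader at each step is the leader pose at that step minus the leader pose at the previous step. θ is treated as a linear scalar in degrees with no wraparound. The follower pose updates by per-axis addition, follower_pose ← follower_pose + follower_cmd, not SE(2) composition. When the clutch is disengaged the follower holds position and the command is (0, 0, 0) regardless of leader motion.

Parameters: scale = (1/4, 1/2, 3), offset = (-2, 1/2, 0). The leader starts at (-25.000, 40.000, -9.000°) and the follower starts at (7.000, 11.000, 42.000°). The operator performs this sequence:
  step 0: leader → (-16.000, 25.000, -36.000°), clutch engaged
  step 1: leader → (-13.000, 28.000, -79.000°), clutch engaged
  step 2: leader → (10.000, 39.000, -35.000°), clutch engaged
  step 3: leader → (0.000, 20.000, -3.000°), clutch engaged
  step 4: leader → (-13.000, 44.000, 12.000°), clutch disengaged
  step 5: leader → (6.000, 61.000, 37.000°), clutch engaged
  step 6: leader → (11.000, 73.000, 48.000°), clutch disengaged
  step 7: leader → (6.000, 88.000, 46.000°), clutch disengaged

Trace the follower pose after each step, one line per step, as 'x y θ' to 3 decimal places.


step 0: Δleader=(9.000, -15.000, -27.000°), engaged; cmd=(0.250, -7.000, -81.000°) → follower=(7.250, 4.000, -39.000°)
step 1: Δleader=(3.000, 3.000, -43.000°), engaged; cmd=(-1.250, 2.000, -129.000°) → follower=(6.000, 6.000, -168.000°)
step 2: Δleader=(23.000, 11.000, 44.000°), engaged; cmd=(3.750, 6.000, 132.000°) → follower=(9.750, 12.000, -36.000°)
step 3: Δleader=(-10.000, -19.000, 32.000°), engaged; cmd=(-4.500, -9.000, 96.000°) → follower=(5.250, 3.000, 60.000°)
step 4: Δleader=(-13.000, 24.000, 15.000°), disengaged; cmd=(0,0,0) → follower holds at (5.250, 3.000, 60.000°)
step 5: Δleader=(19.000, 17.000, 25.000°), engaged; cmd=(2.750, 9.000, 75.000°) → follower=(8.000, 12.000, 135.000°)
step 6: Δleader=(5.000, 12.000, 11.000°), disengaged; cmd=(0,0,0) → follower holds at (8.000, 12.000, 135.000°)
step 7: Δleader=(-5.000, 15.000, -2.000°), disengaged; cmd=(0,0,0) → follower holds at (8.000, 12.000, 135.000°)

7.250 4.000 -39.000
6.000 6.000 -168.000
9.750 12.000 -36.000
5.250 3.000 60.000
5.250 3.000 60.000
8.000 12.000 135.000
8.000 12.000 135.000
8.000 12.000 135.000


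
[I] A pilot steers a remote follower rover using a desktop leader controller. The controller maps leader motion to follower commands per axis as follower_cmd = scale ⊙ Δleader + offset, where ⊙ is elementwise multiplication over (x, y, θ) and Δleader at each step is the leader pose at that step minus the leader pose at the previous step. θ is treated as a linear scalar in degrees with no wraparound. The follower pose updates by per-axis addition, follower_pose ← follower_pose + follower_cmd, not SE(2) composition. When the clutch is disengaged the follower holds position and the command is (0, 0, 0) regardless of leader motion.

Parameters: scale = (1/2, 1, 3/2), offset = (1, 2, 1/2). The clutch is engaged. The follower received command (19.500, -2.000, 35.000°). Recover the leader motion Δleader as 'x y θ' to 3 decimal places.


37.000 -4.000 23.000

axis x: (19.500 − 1) / (1/2) = 37.000
axis y: (-2.000 − 2) / (1) = -4.000
axis θ: (35.000 − 1/2) / (3/2) = 23.000


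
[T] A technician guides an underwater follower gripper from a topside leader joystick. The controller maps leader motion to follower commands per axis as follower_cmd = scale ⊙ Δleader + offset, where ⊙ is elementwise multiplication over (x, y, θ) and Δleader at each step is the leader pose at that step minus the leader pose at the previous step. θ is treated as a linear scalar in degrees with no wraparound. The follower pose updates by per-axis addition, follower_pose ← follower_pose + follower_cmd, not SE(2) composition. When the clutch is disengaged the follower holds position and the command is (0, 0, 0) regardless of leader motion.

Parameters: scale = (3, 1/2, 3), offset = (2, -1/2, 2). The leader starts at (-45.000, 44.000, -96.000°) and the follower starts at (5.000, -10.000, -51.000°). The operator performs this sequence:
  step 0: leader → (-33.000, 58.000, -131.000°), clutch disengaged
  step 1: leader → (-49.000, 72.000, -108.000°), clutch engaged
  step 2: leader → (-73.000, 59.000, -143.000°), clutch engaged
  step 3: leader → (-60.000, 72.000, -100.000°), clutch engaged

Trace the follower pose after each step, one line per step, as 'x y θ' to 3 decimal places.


5.000 -10.000 -51.000
-41.000 -3.500 20.000
-111.000 -10.500 -83.000
-70.000 -4.500 48.000

step 0: Δleader=(12.000, 14.000, -35.000°), disengaged; cmd=(0,0,0) → follower holds at (5.000, -10.000, -51.000°)
step 1: Δleader=(-16.000, 14.000, 23.000°), engaged; cmd=(-46.000, 6.500, 71.000°) → follower=(-41.000, -3.500, 20.000°)
step 2: Δleader=(-24.000, -13.000, -35.000°), engaged; cmd=(-70.000, -7.000, -103.000°) → follower=(-111.000, -10.500, -83.000°)
step 3: Δleader=(13.000, 13.000, 43.000°), engaged; cmd=(41.000, 6.000, 131.000°) → follower=(-70.000, -4.500, 48.000°)


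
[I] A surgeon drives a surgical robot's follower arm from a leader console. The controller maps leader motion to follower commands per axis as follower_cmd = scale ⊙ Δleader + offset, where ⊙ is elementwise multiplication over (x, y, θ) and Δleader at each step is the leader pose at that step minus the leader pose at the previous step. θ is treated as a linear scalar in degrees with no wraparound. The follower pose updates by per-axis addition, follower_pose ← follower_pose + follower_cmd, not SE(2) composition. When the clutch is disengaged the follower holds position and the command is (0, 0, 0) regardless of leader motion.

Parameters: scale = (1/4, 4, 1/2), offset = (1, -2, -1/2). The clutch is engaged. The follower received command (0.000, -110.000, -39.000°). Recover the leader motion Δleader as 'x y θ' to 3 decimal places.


axis x: (0.000 − 1) / (1/4) = -4.000
axis y: (-110.000 − -2) / (4) = -27.000
axis θ: (-39.000 − -1/2) / (1/2) = -77.000

-4.000 -27.000 -77.000


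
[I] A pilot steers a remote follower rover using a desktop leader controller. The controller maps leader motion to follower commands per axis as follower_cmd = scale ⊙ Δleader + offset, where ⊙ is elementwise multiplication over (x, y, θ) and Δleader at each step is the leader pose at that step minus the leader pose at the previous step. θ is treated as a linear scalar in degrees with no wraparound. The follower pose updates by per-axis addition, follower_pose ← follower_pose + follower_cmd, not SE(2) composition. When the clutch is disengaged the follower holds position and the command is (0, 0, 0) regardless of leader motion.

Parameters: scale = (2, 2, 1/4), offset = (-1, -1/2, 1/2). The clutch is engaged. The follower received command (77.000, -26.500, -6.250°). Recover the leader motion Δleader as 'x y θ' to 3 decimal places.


39.000 -13.000 -27.000

axis x: (77.000 − -1) / (2) = 39.000
axis y: (-26.500 − -1/2) / (2) = -13.000
axis θ: (-6.250 − 1/2) / (1/4) = -27.000


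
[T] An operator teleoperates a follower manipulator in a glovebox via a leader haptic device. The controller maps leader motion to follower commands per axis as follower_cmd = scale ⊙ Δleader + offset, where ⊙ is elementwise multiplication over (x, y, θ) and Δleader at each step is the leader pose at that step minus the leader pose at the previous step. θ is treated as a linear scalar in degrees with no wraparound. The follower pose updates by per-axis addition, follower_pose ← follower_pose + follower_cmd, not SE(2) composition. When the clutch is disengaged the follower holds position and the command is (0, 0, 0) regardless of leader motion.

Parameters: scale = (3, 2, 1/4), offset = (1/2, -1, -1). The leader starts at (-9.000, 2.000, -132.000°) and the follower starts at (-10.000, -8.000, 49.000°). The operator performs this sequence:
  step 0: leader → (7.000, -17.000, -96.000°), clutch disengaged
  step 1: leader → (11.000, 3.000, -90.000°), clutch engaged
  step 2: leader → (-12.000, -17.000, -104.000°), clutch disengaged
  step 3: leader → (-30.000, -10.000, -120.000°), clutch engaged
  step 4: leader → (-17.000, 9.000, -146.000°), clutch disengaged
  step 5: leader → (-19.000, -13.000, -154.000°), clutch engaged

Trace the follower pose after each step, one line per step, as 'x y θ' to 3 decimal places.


step 0: Δleader=(16.000, -19.000, 36.000°), disengaged; cmd=(0,0,0) → follower holds at (-10.000, -8.000, 49.000°)
step 1: Δleader=(4.000, 20.000, 6.000°), engaged; cmd=(12.500, 39.000, 0.500°) → follower=(2.500, 31.000, 49.500°)
step 2: Δleader=(-23.000, -20.000, -14.000°), disengaged; cmd=(0,0,0) → follower holds at (2.500, 31.000, 49.500°)
step 3: Δleader=(-18.000, 7.000, -16.000°), engaged; cmd=(-53.500, 13.000, -5.000°) → follower=(-51.000, 44.000, 44.500°)
step 4: Δleader=(13.000, 19.000, -26.000°), disengaged; cmd=(0,0,0) → follower holds at (-51.000, 44.000, 44.500°)
step 5: Δleader=(-2.000, -22.000, -8.000°), engaged; cmd=(-5.500, -45.000, -3.000°) → follower=(-56.500, -1.000, 41.500°)

-10.000 -8.000 49.000
2.500 31.000 49.500
2.500 31.000 49.500
-51.000 44.000 44.500
-51.000 44.000 44.500
-56.500 -1.000 41.500


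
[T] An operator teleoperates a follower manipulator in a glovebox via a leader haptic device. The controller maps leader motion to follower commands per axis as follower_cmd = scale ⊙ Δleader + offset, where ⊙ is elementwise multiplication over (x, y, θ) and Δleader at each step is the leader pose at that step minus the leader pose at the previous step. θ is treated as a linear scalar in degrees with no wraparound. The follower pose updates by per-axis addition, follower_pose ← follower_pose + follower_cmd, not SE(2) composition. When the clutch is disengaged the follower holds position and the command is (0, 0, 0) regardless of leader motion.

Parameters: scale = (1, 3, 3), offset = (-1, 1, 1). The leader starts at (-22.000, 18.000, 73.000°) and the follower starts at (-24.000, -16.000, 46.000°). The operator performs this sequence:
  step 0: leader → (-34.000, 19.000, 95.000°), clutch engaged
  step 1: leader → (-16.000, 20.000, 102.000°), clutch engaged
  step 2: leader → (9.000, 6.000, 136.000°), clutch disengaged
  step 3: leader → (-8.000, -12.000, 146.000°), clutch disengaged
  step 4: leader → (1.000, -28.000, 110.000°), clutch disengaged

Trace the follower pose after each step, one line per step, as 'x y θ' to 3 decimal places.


-37.000 -12.000 113.000
-20.000 -8.000 135.000
-20.000 -8.000 135.000
-20.000 -8.000 135.000
-20.000 -8.000 135.000

step 0: Δleader=(-12.000, 1.000, 22.000°), engaged; cmd=(-13.000, 4.000, 67.000°) → follower=(-37.000, -12.000, 113.000°)
step 1: Δleader=(18.000, 1.000, 7.000°), engaged; cmd=(17.000, 4.000, 22.000°) → follower=(-20.000, -8.000, 135.000°)
step 2: Δleader=(25.000, -14.000, 34.000°), disengaged; cmd=(0,0,0) → follower holds at (-20.000, -8.000, 135.000°)
step 3: Δleader=(-17.000, -18.000, 10.000°), disengaged; cmd=(0,0,0) → follower holds at (-20.000, -8.000, 135.000°)
step 4: Δleader=(9.000, -16.000, -36.000°), disengaged; cmd=(0,0,0) → follower holds at (-20.000, -8.000, 135.000°)


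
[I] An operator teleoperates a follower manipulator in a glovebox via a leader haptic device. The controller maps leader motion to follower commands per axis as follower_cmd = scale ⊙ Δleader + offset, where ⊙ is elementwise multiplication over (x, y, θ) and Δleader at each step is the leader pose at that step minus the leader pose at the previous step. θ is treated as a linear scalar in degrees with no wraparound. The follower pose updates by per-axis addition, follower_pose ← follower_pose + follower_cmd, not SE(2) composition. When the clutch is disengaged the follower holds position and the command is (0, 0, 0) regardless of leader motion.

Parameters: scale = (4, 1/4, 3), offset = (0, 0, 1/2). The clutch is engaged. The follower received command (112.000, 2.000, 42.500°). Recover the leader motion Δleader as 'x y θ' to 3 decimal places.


axis x: (112.000 − 0) / (4) = 28.000
axis y: (2.000 − 0) / (1/4) = 8.000
axis θ: (42.500 − 1/2) / (3) = 14.000

28.000 8.000 14.000


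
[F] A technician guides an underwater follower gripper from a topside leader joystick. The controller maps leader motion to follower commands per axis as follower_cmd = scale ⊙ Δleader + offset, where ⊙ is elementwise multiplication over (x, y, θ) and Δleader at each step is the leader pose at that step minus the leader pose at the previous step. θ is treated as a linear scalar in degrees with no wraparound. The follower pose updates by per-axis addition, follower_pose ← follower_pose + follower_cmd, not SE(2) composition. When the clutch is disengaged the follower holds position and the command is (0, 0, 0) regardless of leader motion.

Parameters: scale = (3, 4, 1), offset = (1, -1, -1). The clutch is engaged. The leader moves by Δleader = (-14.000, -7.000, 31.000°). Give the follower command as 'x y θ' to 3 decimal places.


axis x: 3·-14.000 + 1 = -41.000
axis y: 4·-7.000 + -1 = -29.000
axis θ: 1·31.000 + -1 = 30.000

-41.000 -29.000 30.000


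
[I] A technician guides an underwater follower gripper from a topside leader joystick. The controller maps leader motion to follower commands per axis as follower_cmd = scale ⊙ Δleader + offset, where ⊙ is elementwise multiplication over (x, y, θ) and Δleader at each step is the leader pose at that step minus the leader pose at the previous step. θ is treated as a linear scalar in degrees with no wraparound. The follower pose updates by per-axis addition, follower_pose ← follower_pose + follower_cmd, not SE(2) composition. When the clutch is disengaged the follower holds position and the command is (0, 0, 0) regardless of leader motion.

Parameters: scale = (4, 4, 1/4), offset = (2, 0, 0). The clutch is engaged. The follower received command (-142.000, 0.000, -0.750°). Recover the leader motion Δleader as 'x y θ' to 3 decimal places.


axis x: (-142.000 − 2) / (4) = -36.000
axis y: (0.000 − 0) / (4) = 0.000
axis θ: (-0.750 − 0) / (1/4) = -3.000

-36.000 0.000 -3.000


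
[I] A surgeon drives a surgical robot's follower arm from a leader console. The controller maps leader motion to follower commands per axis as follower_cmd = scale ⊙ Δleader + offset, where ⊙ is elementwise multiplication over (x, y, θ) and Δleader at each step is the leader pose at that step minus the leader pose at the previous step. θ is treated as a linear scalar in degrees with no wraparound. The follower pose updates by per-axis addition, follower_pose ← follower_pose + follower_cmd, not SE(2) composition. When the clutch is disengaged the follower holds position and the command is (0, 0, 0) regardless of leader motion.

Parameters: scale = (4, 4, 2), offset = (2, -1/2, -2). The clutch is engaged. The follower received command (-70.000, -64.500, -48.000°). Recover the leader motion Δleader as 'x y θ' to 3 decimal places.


-18.000 -16.000 -23.000

axis x: (-70.000 − 2) / (4) = -18.000
axis y: (-64.500 − -1/2) / (4) = -16.000
axis θ: (-48.000 − -2) / (2) = -23.000


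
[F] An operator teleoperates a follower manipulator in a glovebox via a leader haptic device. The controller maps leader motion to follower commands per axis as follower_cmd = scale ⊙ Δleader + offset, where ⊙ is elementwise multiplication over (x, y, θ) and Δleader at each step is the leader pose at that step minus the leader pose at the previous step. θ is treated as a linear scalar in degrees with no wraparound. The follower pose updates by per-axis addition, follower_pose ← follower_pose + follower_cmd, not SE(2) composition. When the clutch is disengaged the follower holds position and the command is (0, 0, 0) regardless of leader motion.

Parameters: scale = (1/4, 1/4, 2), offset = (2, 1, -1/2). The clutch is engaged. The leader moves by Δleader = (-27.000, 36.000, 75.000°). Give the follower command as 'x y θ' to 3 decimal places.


axis x: 1/4·-27.000 + 2 = -4.750
axis y: 1/4·36.000 + 1 = 10.000
axis θ: 2·75.000 + -1/2 = 149.500

-4.750 10.000 149.500


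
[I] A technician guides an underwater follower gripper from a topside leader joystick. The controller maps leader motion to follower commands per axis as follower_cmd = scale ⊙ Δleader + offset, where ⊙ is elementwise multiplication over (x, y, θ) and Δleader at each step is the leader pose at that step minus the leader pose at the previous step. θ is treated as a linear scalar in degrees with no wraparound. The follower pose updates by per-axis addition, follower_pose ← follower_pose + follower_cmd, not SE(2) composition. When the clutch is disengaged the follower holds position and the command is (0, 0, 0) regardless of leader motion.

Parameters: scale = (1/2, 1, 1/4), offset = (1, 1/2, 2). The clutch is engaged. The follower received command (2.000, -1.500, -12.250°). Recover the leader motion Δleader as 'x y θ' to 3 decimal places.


axis x: (2.000 − 1) / (1/2) = 2.000
axis y: (-1.500 − 1/2) / (1) = -2.000
axis θ: (-12.250 − 2) / (1/4) = -57.000

2.000 -2.000 -57.000


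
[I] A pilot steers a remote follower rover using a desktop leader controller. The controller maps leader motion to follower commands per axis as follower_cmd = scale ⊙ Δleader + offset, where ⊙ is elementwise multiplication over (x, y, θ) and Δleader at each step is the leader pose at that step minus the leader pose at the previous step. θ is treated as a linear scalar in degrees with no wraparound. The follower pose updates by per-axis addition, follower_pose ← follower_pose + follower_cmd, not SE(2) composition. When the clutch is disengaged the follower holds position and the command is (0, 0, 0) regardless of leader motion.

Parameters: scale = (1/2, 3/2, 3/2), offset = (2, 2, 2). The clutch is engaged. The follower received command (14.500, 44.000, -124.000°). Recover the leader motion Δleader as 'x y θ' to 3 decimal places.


axis x: (14.500 − 2) / (1/2) = 25.000
axis y: (44.000 − 2) / (3/2) = 28.000
axis θ: (-124.000 − 2) / (3/2) = -84.000

25.000 28.000 -84.000


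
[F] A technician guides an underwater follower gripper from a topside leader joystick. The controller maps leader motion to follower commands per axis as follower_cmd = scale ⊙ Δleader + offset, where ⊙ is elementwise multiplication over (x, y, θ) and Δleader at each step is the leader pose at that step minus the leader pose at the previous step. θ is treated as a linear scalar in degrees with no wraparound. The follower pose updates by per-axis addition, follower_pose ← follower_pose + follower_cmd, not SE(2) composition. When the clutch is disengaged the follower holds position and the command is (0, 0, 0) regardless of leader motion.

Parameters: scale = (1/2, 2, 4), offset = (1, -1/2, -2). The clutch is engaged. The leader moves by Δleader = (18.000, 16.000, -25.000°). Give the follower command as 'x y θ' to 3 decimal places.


10.000 31.500 -102.000

axis x: 1/2·18.000 + 1 = 10.000
axis y: 2·16.000 + -1/2 = 31.500
axis θ: 4·-25.000 + -2 = -102.000


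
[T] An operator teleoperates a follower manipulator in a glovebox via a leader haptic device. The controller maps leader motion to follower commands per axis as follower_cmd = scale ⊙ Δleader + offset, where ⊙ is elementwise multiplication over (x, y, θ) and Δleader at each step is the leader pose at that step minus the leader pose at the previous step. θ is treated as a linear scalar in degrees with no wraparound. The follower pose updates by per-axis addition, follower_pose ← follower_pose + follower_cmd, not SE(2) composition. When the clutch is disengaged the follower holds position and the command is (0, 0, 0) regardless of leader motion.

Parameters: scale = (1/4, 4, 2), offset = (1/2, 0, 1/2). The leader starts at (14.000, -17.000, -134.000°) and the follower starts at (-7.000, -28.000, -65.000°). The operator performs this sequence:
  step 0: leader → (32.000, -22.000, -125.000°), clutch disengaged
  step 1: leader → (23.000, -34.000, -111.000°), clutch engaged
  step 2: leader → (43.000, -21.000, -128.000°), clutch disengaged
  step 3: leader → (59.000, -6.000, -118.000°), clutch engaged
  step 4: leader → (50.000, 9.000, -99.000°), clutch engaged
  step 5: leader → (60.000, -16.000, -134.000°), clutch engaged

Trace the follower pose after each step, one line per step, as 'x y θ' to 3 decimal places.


step 0: Δleader=(18.000, -5.000, 9.000°), disengaged; cmd=(0,0,0) → follower holds at (-7.000, -28.000, -65.000°)
step 1: Δleader=(-9.000, -12.000, 14.000°), engaged; cmd=(-1.750, -48.000, 28.500°) → follower=(-8.750, -76.000, -36.500°)
step 2: Δleader=(20.000, 13.000, -17.000°), disengaged; cmd=(0,0,0) → follower holds at (-8.750, -76.000, -36.500°)
step 3: Δleader=(16.000, 15.000, 10.000°), engaged; cmd=(4.500, 60.000, 20.500°) → follower=(-4.250, -16.000, -16.000°)
step 4: Δleader=(-9.000, 15.000, 19.000°), engaged; cmd=(-1.750, 60.000, 38.500°) → follower=(-6.000, 44.000, 22.500°)
step 5: Δleader=(10.000, -25.000, -35.000°), engaged; cmd=(3.000, -100.000, -69.500°) → follower=(-3.000, -56.000, -47.000°)

-7.000 -28.000 -65.000
-8.750 -76.000 -36.500
-8.750 -76.000 -36.500
-4.250 -16.000 -16.000
-6.000 44.000 22.500
-3.000 -56.000 -47.000


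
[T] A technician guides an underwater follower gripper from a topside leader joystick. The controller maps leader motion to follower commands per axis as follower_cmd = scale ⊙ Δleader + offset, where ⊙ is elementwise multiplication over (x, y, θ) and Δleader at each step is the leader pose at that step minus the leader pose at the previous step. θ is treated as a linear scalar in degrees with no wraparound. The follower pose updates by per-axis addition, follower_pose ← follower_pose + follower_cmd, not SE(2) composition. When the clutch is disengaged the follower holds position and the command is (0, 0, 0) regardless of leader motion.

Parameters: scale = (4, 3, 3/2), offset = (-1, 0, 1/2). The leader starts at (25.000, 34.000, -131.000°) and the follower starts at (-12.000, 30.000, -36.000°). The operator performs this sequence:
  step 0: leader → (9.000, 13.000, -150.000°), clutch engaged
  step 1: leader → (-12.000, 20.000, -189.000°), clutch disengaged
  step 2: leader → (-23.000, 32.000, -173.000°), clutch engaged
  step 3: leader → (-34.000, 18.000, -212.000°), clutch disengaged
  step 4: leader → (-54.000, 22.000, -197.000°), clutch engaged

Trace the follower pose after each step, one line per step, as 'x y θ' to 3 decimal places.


step 0: Δleader=(-16.000, -21.000, -19.000°), engaged; cmd=(-65.000, -63.000, -28.000°) → follower=(-77.000, -33.000, -64.000°)
step 1: Δleader=(-21.000, 7.000, -39.000°), disengaged; cmd=(0,0,0) → follower holds at (-77.000, -33.000, -64.000°)
step 2: Δleader=(-11.000, 12.000, 16.000°), engaged; cmd=(-45.000, 36.000, 24.500°) → follower=(-122.000, 3.000, -39.500°)
step 3: Δleader=(-11.000, -14.000, -39.000°), disengaged; cmd=(0,0,0) → follower holds at (-122.000, 3.000, -39.500°)
step 4: Δleader=(-20.000, 4.000, 15.000°), engaged; cmd=(-81.000, 12.000, 23.000°) → follower=(-203.000, 15.000, -16.500°)

-77.000 -33.000 -64.000
-77.000 -33.000 -64.000
-122.000 3.000 -39.500
-122.000 3.000 -39.500
-203.000 15.000 -16.500


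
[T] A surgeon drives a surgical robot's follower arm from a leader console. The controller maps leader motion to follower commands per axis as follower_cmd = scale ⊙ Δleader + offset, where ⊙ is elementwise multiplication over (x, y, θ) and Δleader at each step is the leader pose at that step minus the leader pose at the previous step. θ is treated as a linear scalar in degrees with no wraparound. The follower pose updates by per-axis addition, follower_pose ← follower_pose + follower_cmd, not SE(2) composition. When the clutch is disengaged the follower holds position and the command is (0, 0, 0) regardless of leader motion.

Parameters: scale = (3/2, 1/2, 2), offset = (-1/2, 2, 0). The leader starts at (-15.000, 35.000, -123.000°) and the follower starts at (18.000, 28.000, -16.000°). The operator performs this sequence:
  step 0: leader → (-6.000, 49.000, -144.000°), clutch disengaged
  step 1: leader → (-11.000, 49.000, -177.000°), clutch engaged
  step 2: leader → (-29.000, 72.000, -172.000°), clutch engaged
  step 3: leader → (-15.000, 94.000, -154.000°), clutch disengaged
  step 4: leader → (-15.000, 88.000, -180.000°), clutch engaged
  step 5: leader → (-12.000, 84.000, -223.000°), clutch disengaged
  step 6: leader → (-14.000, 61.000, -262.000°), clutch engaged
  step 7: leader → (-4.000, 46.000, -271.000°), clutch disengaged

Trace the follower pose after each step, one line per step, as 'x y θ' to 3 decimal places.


step 0: Δleader=(9.000, 14.000, -21.000°), disengaged; cmd=(0,0,0) → follower holds at (18.000, 28.000, -16.000°)
step 1: Δleader=(-5.000, 0.000, -33.000°), engaged; cmd=(-8.000, 2.000, -66.000°) → follower=(10.000, 30.000, -82.000°)
step 2: Δleader=(-18.000, 23.000, 5.000°), engaged; cmd=(-27.500, 13.500, 10.000°) → follower=(-17.500, 43.500, -72.000°)
step 3: Δleader=(14.000, 22.000, 18.000°), disengaged; cmd=(0,0,0) → follower holds at (-17.500, 43.500, -72.000°)
step 4: Δleader=(0.000, -6.000, -26.000°), engaged; cmd=(-0.500, -1.000, -52.000°) → follower=(-18.000, 42.500, -124.000°)
step 5: Δleader=(3.000, -4.000, -43.000°), disengaged; cmd=(0,0,0) → follower holds at (-18.000, 42.500, -124.000°)
step 6: Δleader=(-2.000, -23.000, -39.000°), engaged; cmd=(-3.500, -9.500, -78.000°) → follower=(-21.500, 33.000, -202.000°)
step 7: Δleader=(10.000, -15.000, -9.000°), disengaged; cmd=(0,0,0) → follower holds at (-21.500, 33.000, -202.000°)

18.000 28.000 -16.000
10.000 30.000 -82.000
-17.500 43.500 -72.000
-17.500 43.500 -72.000
-18.000 42.500 -124.000
-18.000 42.500 -124.000
-21.500 33.000 -202.000
-21.500 33.000 -202.000


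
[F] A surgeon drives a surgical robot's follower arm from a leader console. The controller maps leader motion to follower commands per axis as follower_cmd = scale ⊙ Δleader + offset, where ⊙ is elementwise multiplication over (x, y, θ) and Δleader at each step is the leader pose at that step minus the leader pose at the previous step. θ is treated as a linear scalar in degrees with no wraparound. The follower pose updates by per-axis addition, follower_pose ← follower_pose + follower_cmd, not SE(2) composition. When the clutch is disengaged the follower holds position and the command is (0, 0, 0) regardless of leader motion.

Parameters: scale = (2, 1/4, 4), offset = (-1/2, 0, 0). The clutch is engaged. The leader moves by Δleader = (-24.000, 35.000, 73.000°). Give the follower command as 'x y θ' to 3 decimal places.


axis x: 2·-24.000 + -1/2 = -48.500
axis y: 1/4·35.000 + 0 = 8.750
axis θ: 4·73.000 + 0 = 292.000

-48.500 8.750 292.000


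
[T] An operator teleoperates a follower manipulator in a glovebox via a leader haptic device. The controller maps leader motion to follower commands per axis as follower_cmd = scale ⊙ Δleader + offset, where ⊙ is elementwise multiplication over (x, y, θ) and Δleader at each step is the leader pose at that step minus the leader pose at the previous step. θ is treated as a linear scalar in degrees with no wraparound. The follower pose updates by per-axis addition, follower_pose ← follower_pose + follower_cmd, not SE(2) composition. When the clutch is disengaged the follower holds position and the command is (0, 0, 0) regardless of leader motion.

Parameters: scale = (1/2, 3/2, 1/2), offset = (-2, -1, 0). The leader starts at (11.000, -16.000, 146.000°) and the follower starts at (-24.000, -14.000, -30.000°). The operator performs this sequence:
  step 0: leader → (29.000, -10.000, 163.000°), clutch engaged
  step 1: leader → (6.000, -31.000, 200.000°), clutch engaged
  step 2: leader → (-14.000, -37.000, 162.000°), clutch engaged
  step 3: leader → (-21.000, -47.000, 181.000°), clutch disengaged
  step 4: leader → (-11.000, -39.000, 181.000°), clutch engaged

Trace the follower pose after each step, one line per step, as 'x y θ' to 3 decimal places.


-17.000 -6.000 -21.500
-30.500 -38.500 -3.000
-42.500 -48.500 -22.000
-42.500 -48.500 -22.000
-39.500 -37.500 -22.000

step 0: Δleader=(18.000, 6.000, 17.000°), engaged; cmd=(7.000, 8.000, 8.500°) → follower=(-17.000, -6.000, -21.500°)
step 1: Δleader=(-23.000, -21.000, 37.000°), engaged; cmd=(-13.500, -32.500, 18.500°) → follower=(-30.500, -38.500, -3.000°)
step 2: Δleader=(-20.000, -6.000, -38.000°), engaged; cmd=(-12.000, -10.000, -19.000°) → follower=(-42.500, -48.500, -22.000°)
step 3: Δleader=(-7.000, -10.000, 19.000°), disengaged; cmd=(0,0,0) → follower holds at (-42.500, -48.500, -22.000°)
step 4: Δleader=(10.000, 8.000, 0.000°), engaged; cmd=(3.000, 11.000, 0.000°) → follower=(-39.500, -37.500, -22.000°)


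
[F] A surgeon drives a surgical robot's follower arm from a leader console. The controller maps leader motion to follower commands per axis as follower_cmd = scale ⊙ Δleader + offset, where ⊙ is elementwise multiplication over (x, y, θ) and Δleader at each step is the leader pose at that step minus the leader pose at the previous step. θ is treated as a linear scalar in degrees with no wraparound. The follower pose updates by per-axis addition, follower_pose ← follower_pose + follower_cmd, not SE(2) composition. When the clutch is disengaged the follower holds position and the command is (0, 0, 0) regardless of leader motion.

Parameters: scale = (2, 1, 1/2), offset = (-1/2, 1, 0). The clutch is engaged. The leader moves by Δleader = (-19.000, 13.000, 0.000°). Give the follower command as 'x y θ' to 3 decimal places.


-38.500 14.000 0.000

axis x: 2·-19.000 + -1/2 = -38.500
axis y: 1·13.000 + 1 = 14.000
axis θ: 1/2·0.000 + 0 = 0.000


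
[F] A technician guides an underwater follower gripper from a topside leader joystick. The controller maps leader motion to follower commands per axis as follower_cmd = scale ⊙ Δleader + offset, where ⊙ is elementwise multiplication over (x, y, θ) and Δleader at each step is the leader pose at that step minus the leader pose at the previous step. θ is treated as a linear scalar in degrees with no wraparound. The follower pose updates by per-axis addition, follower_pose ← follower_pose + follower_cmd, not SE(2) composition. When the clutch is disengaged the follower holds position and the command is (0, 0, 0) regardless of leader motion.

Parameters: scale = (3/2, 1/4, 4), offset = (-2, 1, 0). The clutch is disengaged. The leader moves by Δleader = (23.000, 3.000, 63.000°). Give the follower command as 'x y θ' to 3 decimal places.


0.000 0.000 0.000

clutch disengaged → follower holds; cmd = (0, 0, 0)


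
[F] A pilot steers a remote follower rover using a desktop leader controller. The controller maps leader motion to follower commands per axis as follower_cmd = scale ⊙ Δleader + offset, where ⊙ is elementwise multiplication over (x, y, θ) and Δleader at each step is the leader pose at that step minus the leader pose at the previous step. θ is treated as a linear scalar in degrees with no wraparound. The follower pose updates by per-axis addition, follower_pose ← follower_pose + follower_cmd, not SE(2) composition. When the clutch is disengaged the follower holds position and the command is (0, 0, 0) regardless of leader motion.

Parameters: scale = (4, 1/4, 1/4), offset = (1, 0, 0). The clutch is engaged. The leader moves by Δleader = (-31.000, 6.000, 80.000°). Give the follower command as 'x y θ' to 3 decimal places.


axis x: 4·-31.000 + 1 = -123.000
axis y: 1/4·6.000 + 0 = 1.500
axis θ: 1/4·80.000 + 0 = 20.000

-123.000 1.500 20.000


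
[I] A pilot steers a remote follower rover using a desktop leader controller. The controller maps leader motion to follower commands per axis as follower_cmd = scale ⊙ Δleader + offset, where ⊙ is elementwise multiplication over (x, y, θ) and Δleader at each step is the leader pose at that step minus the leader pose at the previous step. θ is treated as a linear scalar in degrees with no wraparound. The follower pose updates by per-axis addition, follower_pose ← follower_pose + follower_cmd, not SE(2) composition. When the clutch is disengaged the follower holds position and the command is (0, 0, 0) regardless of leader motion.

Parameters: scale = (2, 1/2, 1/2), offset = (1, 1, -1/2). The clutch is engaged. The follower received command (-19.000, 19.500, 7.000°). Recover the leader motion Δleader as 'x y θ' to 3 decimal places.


axis x: (-19.000 − 1) / (2) = -10.000
axis y: (19.500 − 1) / (1/2) = 37.000
axis θ: (7.000 − -1/2) / (1/2) = 15.000

-10.000 37.000 15.000


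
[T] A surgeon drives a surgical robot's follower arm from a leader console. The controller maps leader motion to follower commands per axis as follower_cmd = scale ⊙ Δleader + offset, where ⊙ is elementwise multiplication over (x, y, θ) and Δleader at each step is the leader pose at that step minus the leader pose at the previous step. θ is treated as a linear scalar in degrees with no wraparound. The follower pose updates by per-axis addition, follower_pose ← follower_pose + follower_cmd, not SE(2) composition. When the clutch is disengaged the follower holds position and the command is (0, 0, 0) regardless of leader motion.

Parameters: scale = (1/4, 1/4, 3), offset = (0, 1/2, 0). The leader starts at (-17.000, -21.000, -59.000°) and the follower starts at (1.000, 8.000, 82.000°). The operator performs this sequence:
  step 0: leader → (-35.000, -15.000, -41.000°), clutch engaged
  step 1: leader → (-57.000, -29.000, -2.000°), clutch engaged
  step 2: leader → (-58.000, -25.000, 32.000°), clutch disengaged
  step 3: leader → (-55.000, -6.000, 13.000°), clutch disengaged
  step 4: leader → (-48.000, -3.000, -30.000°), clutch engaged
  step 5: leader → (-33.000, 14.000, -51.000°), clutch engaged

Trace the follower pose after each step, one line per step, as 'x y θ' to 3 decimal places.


step 0: Δleader=(-18.000, 6.000, 18.000°), engaged; cmd=(-4.500, 2.000, 54.000°) → follower=(-3.500, 10.000, 136.000°)
step 1: Δleader=(-22.000, -14.000, 39.000°), engaged; cmd=(-5.500, -3.000, 117.000°) → follower=(-9.000, 7.000, 253.000°)
step 2: Δleader=(-1.000, 4.000, 34.000°), disengaged; cmd=(0,0,0) → follower holds at (-9.000, 7.000, 253.000°)
step 3: Δleader=(3.000, 19.000, -19.000°), disengaged; cmd=(0,0,0) → follower holds at (-9.000, 7.000, 253.000°)
step 4: Δleader=(7.000, 3.000, -43.000°), engaged; cmd=(1.750, 1.250, -129.000°) → follower=(-7.250, 8.250, 124.000°)
step 5: Δleader=(15.000, 17.000, -21.000°), engaged; cmd=(3.750, 4.750, -63.000°) → follower=(-3.500, 13.000, 61.000°)

-3.500 10.000 136.000
-9.000 7.000 253.000
-9.000 7.000 253.000
-9.000 7.000 253.000
-7.250 8.250 124.000
-3.500 13.000 61.000


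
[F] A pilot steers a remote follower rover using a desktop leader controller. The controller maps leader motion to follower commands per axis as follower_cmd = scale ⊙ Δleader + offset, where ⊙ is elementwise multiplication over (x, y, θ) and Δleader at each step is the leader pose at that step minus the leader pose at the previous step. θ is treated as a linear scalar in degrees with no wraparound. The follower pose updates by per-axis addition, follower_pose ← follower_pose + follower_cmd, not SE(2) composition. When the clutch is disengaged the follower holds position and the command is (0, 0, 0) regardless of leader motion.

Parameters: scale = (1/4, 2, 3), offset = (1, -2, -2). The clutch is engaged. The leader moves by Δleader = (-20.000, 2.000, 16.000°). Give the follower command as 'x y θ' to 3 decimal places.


-4.000 2.000 46.000

axis x: 1/4·-20.000 + 1 = -4.000
axis y: 2·2.000 + -2 = 2.000
axis θ: 3·16.000 + -2 = 46.000


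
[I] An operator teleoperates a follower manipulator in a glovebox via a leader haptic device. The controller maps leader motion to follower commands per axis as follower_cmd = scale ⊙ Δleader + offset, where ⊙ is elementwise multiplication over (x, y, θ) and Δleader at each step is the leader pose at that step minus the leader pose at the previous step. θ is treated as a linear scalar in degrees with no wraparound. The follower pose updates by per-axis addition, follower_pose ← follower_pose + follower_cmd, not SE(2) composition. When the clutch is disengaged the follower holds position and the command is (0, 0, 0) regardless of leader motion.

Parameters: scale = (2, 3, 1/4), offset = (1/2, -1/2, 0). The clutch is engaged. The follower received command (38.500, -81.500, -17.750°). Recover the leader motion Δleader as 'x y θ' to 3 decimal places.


19.000 -27.000 -71.000

axis x: (38.500 − 1/2) / (2) = 19.000
axis y: (-81.500 − -1/2) / (3) = -27.000
axis θ: (-17.750 − 0) / (1/4) = -71.000


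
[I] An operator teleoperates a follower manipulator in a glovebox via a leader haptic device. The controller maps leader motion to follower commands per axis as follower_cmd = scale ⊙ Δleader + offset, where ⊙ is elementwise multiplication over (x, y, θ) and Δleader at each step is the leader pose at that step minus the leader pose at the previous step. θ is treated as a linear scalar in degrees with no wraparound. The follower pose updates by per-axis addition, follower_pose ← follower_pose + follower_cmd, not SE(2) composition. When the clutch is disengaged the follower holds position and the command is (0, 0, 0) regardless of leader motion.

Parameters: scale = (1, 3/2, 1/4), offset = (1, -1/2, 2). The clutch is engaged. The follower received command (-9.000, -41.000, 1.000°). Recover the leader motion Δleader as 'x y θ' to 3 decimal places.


-10.000 -27.000 -4.000

axis x: (-9.000 − 1) / (1) = -10.000
axis y: (-41.000 − -1/2) / (3/2) = -27.000
axis θ: (1.000 − 2) / (1/4) = -4.000


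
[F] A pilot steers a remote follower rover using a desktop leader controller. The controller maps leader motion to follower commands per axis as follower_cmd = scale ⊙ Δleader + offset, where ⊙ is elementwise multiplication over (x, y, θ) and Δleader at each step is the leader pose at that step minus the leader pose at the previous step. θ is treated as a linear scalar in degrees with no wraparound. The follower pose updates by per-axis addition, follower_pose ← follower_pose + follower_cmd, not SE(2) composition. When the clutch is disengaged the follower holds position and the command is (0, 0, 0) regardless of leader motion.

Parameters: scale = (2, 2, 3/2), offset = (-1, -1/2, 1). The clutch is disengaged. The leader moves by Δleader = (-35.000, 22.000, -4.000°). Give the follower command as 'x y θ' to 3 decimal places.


0.000 0.000 0.000

clutch disengaged → follower holds; cmd = (0, 0, 0)
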